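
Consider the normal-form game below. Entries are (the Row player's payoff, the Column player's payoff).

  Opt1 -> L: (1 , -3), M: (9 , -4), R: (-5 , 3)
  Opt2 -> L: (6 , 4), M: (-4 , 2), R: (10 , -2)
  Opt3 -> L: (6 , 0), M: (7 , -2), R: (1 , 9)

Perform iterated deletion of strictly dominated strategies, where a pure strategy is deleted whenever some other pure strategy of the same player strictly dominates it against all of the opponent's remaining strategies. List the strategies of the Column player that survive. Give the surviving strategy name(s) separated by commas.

L, R

The Column player's strategy M is strictly dominated by L (Opt1: -3>-4, Opt2: 4>2, Opt3: 0>-2) and is removed.
For the Row player, Opt2 strictly dominates Opt1 on the remaining columns (L: 6>1, R: 10>-5); eliminate Opt1.
Among the remaining strategies, none is strictly dominated by another pure strategy of the same player, so the elimination stops.
Surviving strategies — the Row player: {Opt2, Opt3}; the Column player: {L, R}.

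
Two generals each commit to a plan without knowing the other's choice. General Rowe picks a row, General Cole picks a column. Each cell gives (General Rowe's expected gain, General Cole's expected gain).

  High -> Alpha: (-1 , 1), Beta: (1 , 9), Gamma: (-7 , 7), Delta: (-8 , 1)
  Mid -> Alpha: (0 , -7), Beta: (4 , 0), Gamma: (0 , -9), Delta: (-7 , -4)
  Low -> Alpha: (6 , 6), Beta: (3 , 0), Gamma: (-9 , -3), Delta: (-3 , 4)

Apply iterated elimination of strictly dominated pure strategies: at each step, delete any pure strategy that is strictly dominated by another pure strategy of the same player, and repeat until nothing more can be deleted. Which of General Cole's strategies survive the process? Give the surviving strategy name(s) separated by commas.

For General Rowe, Mid strictly dominates High on the remaining columns (Alpha: 0>-1, Beta: 4>1, Gamma: 0>-7, Delta: -7>-8); eliminate High.
Column Gamma is eliminated: Alpha beats it against every remaining row (Mid: -7>-9, Low: 6>-3).
Among the remaining strategies, none is strictly dominated by another pure strategy of the same player, so the elimination stops.
Surviving strategies — General Rowe: {Mid, Low}; General Cole: {Alpha, Beta, Delta}.

Alpha, Beta, Delta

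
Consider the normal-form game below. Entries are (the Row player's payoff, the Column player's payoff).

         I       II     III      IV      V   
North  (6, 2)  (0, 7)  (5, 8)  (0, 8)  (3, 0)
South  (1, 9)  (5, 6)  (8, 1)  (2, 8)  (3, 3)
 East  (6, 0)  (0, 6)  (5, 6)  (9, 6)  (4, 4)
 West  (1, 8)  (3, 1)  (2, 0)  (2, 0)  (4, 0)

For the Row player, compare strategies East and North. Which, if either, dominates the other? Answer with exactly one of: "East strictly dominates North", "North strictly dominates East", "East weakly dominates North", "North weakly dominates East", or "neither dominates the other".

East weakly dominates North

Compare East to North across each opponent action: I: 6=6, II: 0=0, III: 5=5, IV: 9>0, V: 4>3.
East is at least as good everywhere and strictly better somewhere (tied only at I, II, III), so East weakly but not strictly dominates North.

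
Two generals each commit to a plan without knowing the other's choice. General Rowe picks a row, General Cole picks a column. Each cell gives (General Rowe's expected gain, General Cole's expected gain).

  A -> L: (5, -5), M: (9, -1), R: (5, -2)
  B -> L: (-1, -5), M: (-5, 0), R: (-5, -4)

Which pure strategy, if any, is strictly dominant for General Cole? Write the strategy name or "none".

M vs L: A: -1>-5, B: 0>-5.
M vs R: A: -1>-2, B: 0>-4.
M strictly beats every other strategy against every opponent action, so it is strictly dominant.

M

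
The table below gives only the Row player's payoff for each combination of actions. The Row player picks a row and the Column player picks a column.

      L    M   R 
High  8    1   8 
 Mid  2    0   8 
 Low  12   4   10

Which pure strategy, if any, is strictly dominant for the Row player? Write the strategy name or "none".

Low vs High: L: 12>8, M: 4>1, R: 10>8.
Low vs Mid: L: 12>2, M: 4>0, R: 10>8.
Low strictly beats every other strategy against every opponent action, so it is strictly dominant.

Low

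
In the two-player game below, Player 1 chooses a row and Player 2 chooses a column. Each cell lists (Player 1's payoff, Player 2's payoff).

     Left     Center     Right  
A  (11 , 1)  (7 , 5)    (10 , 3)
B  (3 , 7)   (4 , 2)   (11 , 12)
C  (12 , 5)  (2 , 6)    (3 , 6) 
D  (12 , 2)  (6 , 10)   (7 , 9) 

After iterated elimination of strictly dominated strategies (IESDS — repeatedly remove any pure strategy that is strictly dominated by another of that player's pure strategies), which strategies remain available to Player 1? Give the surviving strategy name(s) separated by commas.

Column Left is eliminated: Right beats it against every remaining row (A: 3>1, B: 12>7, C: 6>5, D: 9>2).
Player 1's strategy C is strictly dominated by A (Center: 7>2, Right: 10>3) and is removed.
Player 1's strategy D is strictly dominated by A (Center: 7>6, Right: 10>7) and is removed.
Among the remaining strategies, none is strictly dominated by another pure strategy of the same player, so the elimination stops.
Surviving strategies — Player 1: {A, B}; Player 2: {Center, Right}.

A, B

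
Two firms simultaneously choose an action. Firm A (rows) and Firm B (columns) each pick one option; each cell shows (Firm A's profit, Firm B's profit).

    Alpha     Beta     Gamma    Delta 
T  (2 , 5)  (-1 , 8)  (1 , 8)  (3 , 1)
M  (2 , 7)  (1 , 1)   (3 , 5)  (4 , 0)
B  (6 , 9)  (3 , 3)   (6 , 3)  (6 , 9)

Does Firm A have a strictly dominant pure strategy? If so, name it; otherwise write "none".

B vs T: Alpha: 6>2, Beta: 3>-1, Gamma: 6>1, Delta: 6>3.
B vs M: Alpha: 6>2, Beta: 3>1, Gamma: 6>3, Delta: 6>4.
B strictly beats every other strategy against every opponent action, so it is strictly dominant.

B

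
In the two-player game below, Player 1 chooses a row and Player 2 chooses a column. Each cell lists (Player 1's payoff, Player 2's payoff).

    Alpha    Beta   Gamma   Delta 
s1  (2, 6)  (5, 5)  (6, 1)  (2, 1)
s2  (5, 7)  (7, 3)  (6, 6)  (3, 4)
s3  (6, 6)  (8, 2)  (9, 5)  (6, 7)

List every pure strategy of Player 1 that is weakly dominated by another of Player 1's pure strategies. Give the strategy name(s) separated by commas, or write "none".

s1, s2

s1 is weakly dominated by s2 (Alpha: 5>2, Beta: 7>5, Gamma: 6=6, Delta: 3>2).
s2 is weakly dominated by s3 (Alpha: 6>5, Beta: 8>7, Gamma: 9>6, Delta: 6>3).
s3 is not dominated — it holds its own against s1 at Alpha (6>2); s2 at Alpha (6>5).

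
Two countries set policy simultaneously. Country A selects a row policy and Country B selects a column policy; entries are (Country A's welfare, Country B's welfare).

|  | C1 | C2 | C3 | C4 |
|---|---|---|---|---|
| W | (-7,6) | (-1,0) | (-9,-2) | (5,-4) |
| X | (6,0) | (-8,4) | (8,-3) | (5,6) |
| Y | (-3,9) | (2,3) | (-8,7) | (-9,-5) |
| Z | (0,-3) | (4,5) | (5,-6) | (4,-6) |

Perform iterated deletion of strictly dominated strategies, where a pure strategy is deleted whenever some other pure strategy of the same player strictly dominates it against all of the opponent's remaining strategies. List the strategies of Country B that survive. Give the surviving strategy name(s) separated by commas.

C1, C2, C4

Country A's strategy Y is strictly dominated by Z (C1: 0>-3, C2: 4>2, C3: 5>-8, C4: 4>-9) and is removed.
For Country B, C1 strictly dominates C3 on the remaining rows (W: 6>-2, X: 0>-3, Z: -3>-6); eliminate C3.
Among the remaining strategies, none is strictly dominated by another pure strategy of the same player, so the elimination stops.
Surviving strategies — Country A: {W, X, Z}; Country B: {C1, C2, C4}.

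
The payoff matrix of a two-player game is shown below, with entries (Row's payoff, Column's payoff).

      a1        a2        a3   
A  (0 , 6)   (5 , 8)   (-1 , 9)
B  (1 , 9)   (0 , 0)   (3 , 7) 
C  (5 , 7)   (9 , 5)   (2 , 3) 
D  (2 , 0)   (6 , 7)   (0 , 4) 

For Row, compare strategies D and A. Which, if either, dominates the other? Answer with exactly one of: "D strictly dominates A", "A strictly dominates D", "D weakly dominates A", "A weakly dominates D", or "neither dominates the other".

D strictly dominates A

Compare D to A across each choice by Column: a1: 2>0, a2: 6>5, a3: 0>-1.
Every comparison favours D, so D strictly dominates A.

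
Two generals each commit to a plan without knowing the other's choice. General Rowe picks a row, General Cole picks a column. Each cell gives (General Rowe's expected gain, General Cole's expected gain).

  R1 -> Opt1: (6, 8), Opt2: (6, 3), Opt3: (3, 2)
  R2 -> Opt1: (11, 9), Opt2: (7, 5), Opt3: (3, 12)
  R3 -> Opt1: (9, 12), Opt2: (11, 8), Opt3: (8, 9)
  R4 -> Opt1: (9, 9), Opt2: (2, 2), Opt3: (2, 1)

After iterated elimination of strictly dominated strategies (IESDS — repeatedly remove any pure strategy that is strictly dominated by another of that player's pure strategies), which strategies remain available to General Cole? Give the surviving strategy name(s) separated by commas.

Opt1, Opt3

For General Rowe, R3 strictly dominates R1 on the remaining columns (Opt1: 9>6, Opt2: 11>6, Opt3: 8>3); eliminate R1.
Row R4 is eliminated: R2 beats it against every remaining column (Opt1: 11>9, Opt2: 7>2, Opt3: 3>2).
Column Opt2 is eliminated: Opt1 beats it against every remaining row (R2: 9>5, R3: 12>8).
Among the remaining strategies, none is strictly dominated by another pure strategy of the same player, so the elimination stops.
Surviving strategies — General Rowe: {R2, R3}; General Cole: {Opt1, Opt3}.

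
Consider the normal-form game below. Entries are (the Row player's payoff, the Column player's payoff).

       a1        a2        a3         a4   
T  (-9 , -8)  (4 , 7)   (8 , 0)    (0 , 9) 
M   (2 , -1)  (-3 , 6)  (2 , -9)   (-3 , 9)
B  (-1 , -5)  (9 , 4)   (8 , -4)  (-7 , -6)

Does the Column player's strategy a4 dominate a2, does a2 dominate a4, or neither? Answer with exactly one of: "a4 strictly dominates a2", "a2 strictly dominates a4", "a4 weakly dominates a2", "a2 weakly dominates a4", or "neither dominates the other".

a4's payoffs vs a2's, by the Row player's action — T: 9>7, M: 9>6, B: -6<4.
a4 does better at T, M but worse at B; neither strategy dominates the other.

neither dominates the other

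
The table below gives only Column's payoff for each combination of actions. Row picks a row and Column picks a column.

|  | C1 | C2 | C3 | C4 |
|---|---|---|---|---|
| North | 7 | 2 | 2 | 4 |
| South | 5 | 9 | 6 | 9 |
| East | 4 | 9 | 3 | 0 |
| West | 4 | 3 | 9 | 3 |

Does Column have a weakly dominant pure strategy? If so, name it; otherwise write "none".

none

C1 fails to dominate C2 at South (5<9).
C2 fails to dominate C1 at North (2<7).
C3 fails to dominate C1 at North (2<7).
C4 fails to dominate C1 at North (4<7).
No single strategy dominates all the others.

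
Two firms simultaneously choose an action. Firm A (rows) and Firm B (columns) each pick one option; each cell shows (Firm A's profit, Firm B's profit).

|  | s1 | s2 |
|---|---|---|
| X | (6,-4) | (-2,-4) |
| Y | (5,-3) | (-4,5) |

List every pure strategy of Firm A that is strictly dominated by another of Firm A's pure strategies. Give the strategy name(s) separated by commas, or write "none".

Nothing dominates X: Y at s1 (6>5).
X strictly dominates Y — s1: 6>5, s2: -2>-4.

Y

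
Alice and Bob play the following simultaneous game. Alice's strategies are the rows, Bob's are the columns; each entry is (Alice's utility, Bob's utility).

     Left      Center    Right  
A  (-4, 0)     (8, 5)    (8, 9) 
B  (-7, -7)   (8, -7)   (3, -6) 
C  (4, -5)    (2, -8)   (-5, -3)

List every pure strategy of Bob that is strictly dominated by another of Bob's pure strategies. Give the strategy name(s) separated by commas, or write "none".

Left, Center

Left: dominated, since Right does at least as well everywhere (A: 9>0, B: -6>-7, C: -3>-5).
Center is strictly dominated by Right (A: 9>5, B: -6>-7, C: -3>-8).
Right: no other strategy beats it everywhere (Left at A (9>0); Center at A (9>5)).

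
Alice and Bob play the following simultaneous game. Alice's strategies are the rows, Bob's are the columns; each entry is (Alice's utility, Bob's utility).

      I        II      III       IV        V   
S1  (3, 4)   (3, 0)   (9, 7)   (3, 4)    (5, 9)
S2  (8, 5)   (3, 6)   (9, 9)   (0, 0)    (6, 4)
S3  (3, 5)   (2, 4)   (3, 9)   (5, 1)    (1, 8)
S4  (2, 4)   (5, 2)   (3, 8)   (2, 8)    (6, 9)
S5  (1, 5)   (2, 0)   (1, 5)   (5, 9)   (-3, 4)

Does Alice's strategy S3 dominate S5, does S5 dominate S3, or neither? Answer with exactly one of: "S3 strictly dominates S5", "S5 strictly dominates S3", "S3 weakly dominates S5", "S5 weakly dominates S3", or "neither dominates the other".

S3 weakly dominates S5

Compare S3 to S5 across each opponent action: I: 3>1, II: 2=2, III: 3>1, IV: 5=5, V: 1>-3.
S3 is at least as good everywhere and strictly better somewhere (tied only at II, IV), so S3 weakly but not strictly dominates S5.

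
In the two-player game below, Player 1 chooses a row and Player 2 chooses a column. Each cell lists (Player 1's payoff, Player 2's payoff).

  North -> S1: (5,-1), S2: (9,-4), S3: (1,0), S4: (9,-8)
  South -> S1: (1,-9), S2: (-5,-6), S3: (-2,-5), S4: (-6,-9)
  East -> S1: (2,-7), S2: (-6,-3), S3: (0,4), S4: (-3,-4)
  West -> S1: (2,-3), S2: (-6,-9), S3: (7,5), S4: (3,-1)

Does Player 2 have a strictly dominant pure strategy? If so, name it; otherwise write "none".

S3

S3 vs S1: North: 0>-1, South: -5>-9, East: 4>-7, West: 5>-3.
S3 vs S2: North: 0>-4, South: -5>-6, East: 4>-3, West: 5>-9.
S3 vs S4: North: 0>-8, South: -5>-9, East: 4>-4, West: 5>-1.
S3 strictly beats every other strategy against every opponent action, so it is strictly dominant.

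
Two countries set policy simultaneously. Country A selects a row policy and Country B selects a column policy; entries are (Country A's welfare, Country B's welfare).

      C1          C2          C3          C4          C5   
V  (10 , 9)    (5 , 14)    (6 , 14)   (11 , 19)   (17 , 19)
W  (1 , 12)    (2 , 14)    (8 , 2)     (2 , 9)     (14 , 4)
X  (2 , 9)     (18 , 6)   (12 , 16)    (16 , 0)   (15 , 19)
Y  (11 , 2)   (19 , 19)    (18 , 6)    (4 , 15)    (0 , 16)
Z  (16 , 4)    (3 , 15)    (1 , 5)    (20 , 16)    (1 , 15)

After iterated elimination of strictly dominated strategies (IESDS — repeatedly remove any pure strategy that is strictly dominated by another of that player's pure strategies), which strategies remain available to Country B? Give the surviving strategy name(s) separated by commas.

C2, C4, C5

Country A's strategy W is strictly dominated by X (C1: 2>1, C2: 18>2, C3: 12>8, C4: 16>2, C5: 15>14) and is removed.
For Country B, C3 strictly dominates C1 on the remaining rows (V: 14>9, X: 16>9, Y: 6>2, Z: 5>4); eliminate C1.
Country B's strategy C3 is strictly dominated by C5 (V: 19>14, X: 19>16, Y: 16>6, Z: 15>5) and is removed.
Among the remaining strategies, none is strictly dominated by another pure strategy of the same player, so the elimination stops.
Surviving strategies — Country A: {V, X, Y, Z}; Country B: {C2, C4, C5}.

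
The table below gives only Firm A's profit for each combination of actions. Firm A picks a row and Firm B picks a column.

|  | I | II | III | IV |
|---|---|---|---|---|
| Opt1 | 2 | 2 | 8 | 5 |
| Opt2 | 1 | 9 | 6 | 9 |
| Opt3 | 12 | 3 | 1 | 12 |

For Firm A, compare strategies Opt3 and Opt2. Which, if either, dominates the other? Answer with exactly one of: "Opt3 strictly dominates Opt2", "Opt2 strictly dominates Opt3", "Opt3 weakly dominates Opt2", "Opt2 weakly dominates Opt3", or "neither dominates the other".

neither dominates the other

Opt3's payoffs vs Opt2's, by Firm B's action — I: 12>1, II: 3<9, III: 1<6, IV: 12>9.
Opt3 does better at I, IV but worse at II, III; neither strategy dominates the other.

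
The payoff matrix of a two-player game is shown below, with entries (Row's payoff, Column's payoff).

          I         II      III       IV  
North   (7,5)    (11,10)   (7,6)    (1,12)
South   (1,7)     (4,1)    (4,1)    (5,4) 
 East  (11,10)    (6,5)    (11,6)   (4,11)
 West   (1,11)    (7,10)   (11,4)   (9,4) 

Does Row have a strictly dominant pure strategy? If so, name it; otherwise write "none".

none

North fails to dominate South at IV (1<5).
South fails to dominate North at I (1<7).
East fails to dominate North at II (6<11).
West fails to dominate North at I (1<7).
No single strategy dominates all the others.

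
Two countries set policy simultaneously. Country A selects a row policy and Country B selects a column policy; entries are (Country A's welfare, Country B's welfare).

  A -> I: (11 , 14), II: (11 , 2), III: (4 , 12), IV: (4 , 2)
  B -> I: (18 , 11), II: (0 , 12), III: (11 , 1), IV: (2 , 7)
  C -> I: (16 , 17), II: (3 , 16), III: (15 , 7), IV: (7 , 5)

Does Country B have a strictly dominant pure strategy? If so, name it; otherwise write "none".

none

I fails to dominate II at B (11<12).
II fails to dominate I at A (2<14).
III fails to dominate I at A (12<14).
IV fails to dominate I at A (2<14).
No single strategy dominates all the others.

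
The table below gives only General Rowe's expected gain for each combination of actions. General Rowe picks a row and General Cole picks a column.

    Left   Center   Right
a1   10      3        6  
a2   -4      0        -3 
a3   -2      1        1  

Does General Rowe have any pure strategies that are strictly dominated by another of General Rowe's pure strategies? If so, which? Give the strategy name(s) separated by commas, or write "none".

a1 is not dominated — it holds its own against a2 at Left (10>-4); a3 at Left (10>-2).
a2 is strictly dominated by a1 (Left: 10>-4, Center: 3>0, Right: 6>-3).
a3: dominated, since a1 does at least as well everywhere (Left: 10>-2, Center: 3>1, Right: 6>1).

a2, a3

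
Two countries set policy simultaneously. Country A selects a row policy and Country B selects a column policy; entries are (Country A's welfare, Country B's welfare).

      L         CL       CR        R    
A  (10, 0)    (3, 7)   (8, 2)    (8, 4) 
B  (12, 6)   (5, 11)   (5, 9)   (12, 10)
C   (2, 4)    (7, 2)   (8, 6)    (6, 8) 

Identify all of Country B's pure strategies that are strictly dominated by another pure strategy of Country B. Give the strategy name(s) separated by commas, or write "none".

CR strictly dominates L — A: 2>0, B: 9>6, C: 6>4.
CL is not dominated — it holds its own against L at A (7>0); CR at A (7>2); R at A (7>4).
R strictly dominates CR — A: 4>2, B: 10>9, C: 8>6.
Nothing dominates R: L at A (4>0); CL at C (8>2); CR at A (4>2).

L, CR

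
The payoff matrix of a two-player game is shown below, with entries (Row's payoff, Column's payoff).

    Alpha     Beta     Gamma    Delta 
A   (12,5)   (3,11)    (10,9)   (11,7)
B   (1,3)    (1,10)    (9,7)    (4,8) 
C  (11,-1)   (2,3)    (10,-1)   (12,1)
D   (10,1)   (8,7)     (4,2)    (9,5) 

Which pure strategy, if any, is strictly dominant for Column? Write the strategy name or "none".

Beta vs Alpha: A: 11>5, B: 10>3, C: 3>-1, D: 7>1.
Beta vs Gamma: A: 11>9, B: 10>7, C: 3>-1, D: 7>2.
Beta vs Delta: A: 11>7, B: 10>8, C: 3>1, D: 7>5.
Beta strictly beats every other strategy against every opponent action, so it is strictly dominant.

Beta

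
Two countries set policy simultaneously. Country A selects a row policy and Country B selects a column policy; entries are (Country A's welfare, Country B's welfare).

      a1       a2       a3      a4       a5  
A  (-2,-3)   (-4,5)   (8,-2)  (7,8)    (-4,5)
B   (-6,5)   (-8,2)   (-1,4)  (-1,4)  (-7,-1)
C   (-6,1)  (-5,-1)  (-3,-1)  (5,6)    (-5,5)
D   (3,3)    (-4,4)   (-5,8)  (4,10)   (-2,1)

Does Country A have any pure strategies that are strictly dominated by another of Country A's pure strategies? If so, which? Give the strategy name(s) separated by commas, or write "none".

B, C

A is not dominated — it holds its own against B at a1 (-2>-6); C at a1 (-2>-6); D at a2 (-4=-4).
B: dominated, since A does at least as well everywhere (a1: -2>-6, a2: -4>-8, a3: 8>-1, a4: 7>-1, a5: -4>-7).
C: dominated, since A does at least as well everywhere (a1: -2>-6, a2: -4>-5, a3: 8>-3, a4: 7>5, a5: -4>-5).
D is not dominated — it holds its own against A at a1 (3>-2); B at a1 (3>-6); C at a1 (3>-6).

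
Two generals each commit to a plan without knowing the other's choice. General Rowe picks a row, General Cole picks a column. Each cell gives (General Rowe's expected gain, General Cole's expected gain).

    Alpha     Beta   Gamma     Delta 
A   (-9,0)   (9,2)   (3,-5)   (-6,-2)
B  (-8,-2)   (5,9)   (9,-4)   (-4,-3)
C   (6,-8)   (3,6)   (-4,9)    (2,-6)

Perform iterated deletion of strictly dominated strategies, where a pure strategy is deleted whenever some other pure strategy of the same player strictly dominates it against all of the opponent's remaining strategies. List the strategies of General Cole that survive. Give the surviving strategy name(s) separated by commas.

General Cole's strategy Alpha is strictly dominated by Beta (A: 2>0, B: 9>-2, C: 6>-8) and is removed.
General Cole's strategy Delta is strictly dominated by Beta (A: 2>-2, B: 9>-3, C: 6>-6) and is removed.
General Rowe's strategy C is strictly dominated by A (Beta: 9>3, Gamma: 3>-4) and is removed.
Column Gamma is eliminated: Beta beats it against every remaining row (A: 2>-5, B: 9>-4).
General Rowe's strategy B is strictly dominated by A (Beta: 9>5) and is removed.
Among the remaining strategies, none is strictly dominated by another pure strategy of the same player, so the elimination stops.
Surviving strategies — General Rowe: {A}; General Cole: {Beta}.

Beta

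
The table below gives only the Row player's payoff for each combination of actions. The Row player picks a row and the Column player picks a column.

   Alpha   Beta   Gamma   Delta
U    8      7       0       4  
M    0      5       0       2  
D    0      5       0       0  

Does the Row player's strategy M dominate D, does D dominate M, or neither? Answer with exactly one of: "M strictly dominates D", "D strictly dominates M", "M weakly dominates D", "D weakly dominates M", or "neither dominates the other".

Compare M to D across each opponent action: Alpha: 0=0, Beta: 5=5, Gamma: 0=0, Delta: 2>0.
M is at least as good everywhere and strictly better somewhere (tied only at Alpha, Beta, Gamma), so M weakly but not strictly dominates D.

M weakly dominates D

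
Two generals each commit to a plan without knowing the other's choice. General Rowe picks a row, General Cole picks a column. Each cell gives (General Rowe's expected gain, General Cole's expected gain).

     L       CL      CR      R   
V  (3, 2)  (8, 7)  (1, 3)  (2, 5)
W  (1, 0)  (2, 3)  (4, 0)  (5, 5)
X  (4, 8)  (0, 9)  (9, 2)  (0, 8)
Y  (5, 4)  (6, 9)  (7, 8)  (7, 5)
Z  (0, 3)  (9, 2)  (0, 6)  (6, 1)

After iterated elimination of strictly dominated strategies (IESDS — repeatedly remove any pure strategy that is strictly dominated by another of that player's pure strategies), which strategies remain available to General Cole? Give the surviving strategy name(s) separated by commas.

L, CL, CR

Row W is eliminated: Y beats it against every remaining column (L: 5>1, CL: 6>2, CR: 7>4, R: 7>5).
General Cole's strategy R is strictly dominated by CL (V: 7>5, X: 9>8, Y: 9>5, Z: 2>1) and is removed.
Among the remaining strategies, none is strictly dominated by another pure strategy of the same player, so the elimination stops.
Surviving strategies — General Rowe: {V, X, Y, Z}; General Cole: {L, CL, CR}.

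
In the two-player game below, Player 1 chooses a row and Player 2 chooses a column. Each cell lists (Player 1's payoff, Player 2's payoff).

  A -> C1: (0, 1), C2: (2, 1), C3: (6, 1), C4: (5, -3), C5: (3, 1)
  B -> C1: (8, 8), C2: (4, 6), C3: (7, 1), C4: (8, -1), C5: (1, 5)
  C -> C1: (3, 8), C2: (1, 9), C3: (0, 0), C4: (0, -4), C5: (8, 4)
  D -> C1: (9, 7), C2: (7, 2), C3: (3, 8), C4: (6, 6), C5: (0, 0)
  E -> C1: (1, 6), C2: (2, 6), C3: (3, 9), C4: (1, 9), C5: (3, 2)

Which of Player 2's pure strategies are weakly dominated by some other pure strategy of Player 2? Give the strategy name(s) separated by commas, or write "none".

C1: no other strategy beats it everywhere (C2 at B (8>6); C3 at B (8>1); C4 at A (1>-3); C5 at B (8>5)).
C2: no other strategy beats it everywhere (C1 at C (9>8); C3 at B (6>1); C4 at A (1>-3); C5 at B (6>5)).
C3: no other strategy beats it everywhere (C1 at D (8>7); C2 at D (8>2); C4 at A (1>-3); C5 at D (8>0)).
C4 is weakly dominated by C3 (A: 1>-3, B: 1>-1, C: 0>-4, D: 8>6, E: 9=9).
C5: dominated, since C1 does at least as well everywhere (A: 1=1, B: 8>5, C: 8>4, D: 7>0, E: 6>2).

C4, C5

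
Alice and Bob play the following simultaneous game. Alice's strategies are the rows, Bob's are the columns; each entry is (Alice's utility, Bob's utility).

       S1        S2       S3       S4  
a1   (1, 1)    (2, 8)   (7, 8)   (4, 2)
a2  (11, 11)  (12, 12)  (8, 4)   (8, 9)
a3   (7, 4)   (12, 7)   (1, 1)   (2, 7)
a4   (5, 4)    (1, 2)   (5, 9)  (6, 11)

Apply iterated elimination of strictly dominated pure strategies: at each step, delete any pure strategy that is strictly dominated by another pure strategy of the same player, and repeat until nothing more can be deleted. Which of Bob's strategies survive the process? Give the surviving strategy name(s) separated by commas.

Row a1 is eliminated: a2 beats it against every remaining column (S1: 11>1, S2: 12>2, S3: 8>7, S4: 8>4).
Alice's strategy a4 is strictly dominated by a2 (S1: 11>5, S2: 12>1, S3: 8>5, S4: 8>6) and is removed.
For Bob, S2 strictly dominates S1 on the remaining rows (a2: 12>11, a3: 7>4); eliminate S1.
For Bob, S2 strictly dominates S3 on the remaining rows (a2: 12>4, a3: 7>1); eliminate S3.
Among the remaining strategies, none is strictly dominated by another pure strategy of the same player, so the elimination stops.
Surviving strategies — Alice: {a2, a3}; Bob: {S2, S4}.

S2, S4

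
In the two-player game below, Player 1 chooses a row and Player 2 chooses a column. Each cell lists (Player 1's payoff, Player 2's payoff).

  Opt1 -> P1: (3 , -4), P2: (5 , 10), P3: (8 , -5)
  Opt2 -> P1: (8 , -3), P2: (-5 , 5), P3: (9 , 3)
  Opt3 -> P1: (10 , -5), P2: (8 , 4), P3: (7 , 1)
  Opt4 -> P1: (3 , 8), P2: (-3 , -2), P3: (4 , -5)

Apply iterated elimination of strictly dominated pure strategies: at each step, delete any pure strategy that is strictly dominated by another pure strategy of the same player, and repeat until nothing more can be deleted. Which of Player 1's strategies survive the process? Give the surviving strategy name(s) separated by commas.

Opt3

For Player 1, Opt3 strictly dominates Opt4 on the remaining columns (P1: 10>3, P2: 8>-3, P3: 7>4); eliminate Opt4.
Column P1 is eliminated: P2 beats it against every remaining row (Opt1: 10>-4, Opt2: 5>-3, Opt3: 4>-5).
Column P3 is eliminated: P2 beats it against every remaining row (Opt1: 10>-5, Opt2: 5>3, Opt3: 4>1).
Row Opt1 is eliminated: Opt3 beats it against every remaining column (P2: 8>5).
For Player 1, Opt3 strictly dominates Opt2 on the remaining columns (P2: 8>-5); eliminate Opt2.
Among the remaining strategies, none is strictly dominated by another pure strategy of the same player, so the elimination stops.
Surviving strategies — Player 1: {Opt3}; Player 2: {P2}.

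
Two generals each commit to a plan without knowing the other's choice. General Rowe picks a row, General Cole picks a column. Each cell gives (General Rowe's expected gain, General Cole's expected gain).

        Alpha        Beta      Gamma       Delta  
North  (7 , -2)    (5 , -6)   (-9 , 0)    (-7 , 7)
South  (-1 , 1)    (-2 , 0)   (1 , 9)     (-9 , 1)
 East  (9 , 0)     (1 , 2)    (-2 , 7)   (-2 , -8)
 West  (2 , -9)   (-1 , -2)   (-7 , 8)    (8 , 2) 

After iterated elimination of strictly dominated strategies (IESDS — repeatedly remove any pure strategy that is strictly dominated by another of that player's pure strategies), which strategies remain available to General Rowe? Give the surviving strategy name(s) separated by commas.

Column Alpha is eliminated: Gamma beats it against every remaining row (North: 0>-2, South: 9>1, East: 7>0, West: 8>-9).
Column Beta is eliminated: Gamma beats it against every remaining row (North: 0>-6, South: 9>0, East: 7>2, West: 8>-2).
For General Rowe, East strictly dominates North on the remaining columns (Gamma: -2>-9, Delta: -2>-7); eliminate North.
For General Cole, Gamma strictly dominates Delta on the remaining rows (South: 9>1, East: 7>-8, West: 8>2); eliminate Delta.
For General Rowe, South strictly dominates East on the remaining columns (Gamma: 1>-2); eliminate East.
Row West is eliminated: South beats it against every remaining column (Gamma: 1>-7).
Among the remaining strategies, none is strictly dominated by another pure strategy of the same player, so the elimination stops.
Surviving strategies — General Rowe: {South}; General Cole: {Gamma}.

South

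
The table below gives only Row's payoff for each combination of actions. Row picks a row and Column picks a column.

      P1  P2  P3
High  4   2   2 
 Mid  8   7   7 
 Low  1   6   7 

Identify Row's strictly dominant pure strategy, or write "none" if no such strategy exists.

High fails to dominate Mid at P1 (4<8).
Mid fails to dominate Low at P3 (7=7).
Low fails to dominate High at P1 (1<4).
No single strategy dominates all the others.

none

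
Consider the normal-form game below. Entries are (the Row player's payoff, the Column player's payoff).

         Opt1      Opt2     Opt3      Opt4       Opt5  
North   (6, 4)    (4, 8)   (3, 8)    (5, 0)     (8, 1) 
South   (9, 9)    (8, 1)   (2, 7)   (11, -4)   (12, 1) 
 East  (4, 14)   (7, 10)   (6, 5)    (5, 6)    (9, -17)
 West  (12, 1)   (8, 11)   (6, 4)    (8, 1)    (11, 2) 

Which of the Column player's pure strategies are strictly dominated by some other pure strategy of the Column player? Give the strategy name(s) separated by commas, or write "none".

Opt1: no other strategy beats it everywhere (Opt2 at South (9>1); Opt3 at South (9>7); Opt4 at North (4>0); Opt5 at North (4>1)).
Opt2: no other strategy beats it everywhere (Opt1 at North (8>4); Opt3 at North (8=8); Opt4 at North (8>0); Opt5 at North (8>1)).
Opt3 is not dominated — it holds its own against Opt1 at North (8>4); Opt2 at North (8=8); Opt4 at North (8>0); Opt5 at North (8>1).
Opt2 strictly dominates Opt4 — North: 8>0, South: 1>-4, East: 10>6, West: 11>1.
Opt5: dominated, since Opt3 does at least as well everywhere (North: 8>1, South: 7>1, East: 5>-17, West: 4>2).

Opt4, Opt5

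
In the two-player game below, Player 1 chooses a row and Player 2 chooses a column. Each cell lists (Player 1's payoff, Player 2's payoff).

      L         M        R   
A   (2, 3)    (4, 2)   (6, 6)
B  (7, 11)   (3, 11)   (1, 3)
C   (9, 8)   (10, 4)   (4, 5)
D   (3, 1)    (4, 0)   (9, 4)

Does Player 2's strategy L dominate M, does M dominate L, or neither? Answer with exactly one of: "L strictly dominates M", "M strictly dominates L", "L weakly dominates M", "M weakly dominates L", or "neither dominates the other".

L's payoffs vs M's, by Player 1's action — A: 3>2, B: 11=11, C: 8>4, D: 1>0.
L is at least as good everywhere and strictly better somewhere (tied only at B), so L weakly but not strictly dominates M.

L weakly dominates M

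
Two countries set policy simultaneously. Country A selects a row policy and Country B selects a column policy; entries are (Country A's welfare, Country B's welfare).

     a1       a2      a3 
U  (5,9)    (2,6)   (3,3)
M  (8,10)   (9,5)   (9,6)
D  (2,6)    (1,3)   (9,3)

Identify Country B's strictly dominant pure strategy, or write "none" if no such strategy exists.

a1

a1 vs a2: U: 9>6, M: 10>5, D: 6>3.
a1 vs a3: U: 9>3, M: 10>6, D: 6>3.
a1 strictly beats every other strategy against every opponent action, so it is strictly dominant.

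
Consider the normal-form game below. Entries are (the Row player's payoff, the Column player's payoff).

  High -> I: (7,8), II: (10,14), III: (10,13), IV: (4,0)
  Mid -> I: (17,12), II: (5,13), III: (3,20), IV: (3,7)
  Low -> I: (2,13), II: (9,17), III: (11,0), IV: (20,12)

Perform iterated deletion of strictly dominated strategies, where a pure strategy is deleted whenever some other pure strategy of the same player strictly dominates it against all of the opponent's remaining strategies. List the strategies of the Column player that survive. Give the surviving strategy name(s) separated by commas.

Column I is eliminated: II beats it against every remaining row (High: 14>8, Mid: 13>12, Low: 17>13).
Row Mid is eliminated: High beats it against every remaining column (II: 10>5, III: 10>3, IV: 4>3).
For the Column player, II strictly dominates III on the remaining rows (High: 14>13, Low: 17>0); eliminate III.
For the Column player, II strictly dominates IV on the remaining rows (High: 14>0, Low: 17>12); eliminate IV.
For the Row player, High strictly dominates Low on the remaining columns (II: 10>9); eliminate Low.
Among the remaining strategies, none is strictly dominated by another pure strategy of the same player, so the elimination stops.
Surviving strategies — the Row player: {High}; the Column player: {II}.

II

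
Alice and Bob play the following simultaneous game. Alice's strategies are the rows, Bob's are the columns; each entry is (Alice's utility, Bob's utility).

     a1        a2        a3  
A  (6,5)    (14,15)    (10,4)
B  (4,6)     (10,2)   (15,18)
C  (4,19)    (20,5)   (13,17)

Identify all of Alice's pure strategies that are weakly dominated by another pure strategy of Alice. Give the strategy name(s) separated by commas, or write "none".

none

A: no other strategy beats it everywhere (B at a1 (6>4); C at a1 (6>4)).
B: no other strategy beats it everywhere (A at a3 (15>10); C at a3 (15>13)).
C is not dominated — it holds its own against A at a2 (20>14); B at a2 (20>10).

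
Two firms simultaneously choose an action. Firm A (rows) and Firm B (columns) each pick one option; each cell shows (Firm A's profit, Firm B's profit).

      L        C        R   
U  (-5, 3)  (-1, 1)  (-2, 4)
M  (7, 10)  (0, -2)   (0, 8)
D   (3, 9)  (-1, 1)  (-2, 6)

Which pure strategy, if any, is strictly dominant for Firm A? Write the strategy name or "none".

M

M vs U: L: 7>-5, C: 0>-1, R: 0>-2.
M vs D: L: 7>3, C: 0>-1, R: 0>-2.
M strictly beats every other strategy against every opponent action, so it is strictly dominant.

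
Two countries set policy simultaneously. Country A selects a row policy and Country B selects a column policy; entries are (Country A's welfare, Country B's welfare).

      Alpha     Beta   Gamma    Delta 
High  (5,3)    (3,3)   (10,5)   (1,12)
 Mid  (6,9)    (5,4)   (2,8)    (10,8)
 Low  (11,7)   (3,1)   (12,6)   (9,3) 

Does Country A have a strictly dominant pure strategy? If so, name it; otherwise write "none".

none

High fails to dominate Mid at Alpha (5<6).
Mid fails to dominate High at Gamma (2<10).
Low fails to dominate High at Beta (3=3).
No single strategy dominates all the others.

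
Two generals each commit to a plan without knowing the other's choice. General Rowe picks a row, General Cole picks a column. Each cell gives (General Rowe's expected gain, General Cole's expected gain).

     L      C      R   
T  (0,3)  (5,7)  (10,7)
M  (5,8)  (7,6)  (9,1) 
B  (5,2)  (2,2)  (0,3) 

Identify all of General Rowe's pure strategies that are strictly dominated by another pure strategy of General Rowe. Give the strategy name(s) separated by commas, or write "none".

none

T is not dominated — it holds its own against M at R (10>9); B at C (5>2).
Nothing dominates M: T at L (5>0); B at L (5=5).
Nothing dominates B: T at L (5>0); M at L (5=5).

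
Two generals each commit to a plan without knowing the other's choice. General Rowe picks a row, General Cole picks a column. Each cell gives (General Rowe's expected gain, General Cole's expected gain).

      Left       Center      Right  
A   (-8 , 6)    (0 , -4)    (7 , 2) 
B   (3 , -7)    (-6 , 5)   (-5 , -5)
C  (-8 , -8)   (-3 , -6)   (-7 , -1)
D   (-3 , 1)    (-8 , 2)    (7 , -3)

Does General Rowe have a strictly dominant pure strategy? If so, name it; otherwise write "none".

A fails to dominate B at Left (-8<3).
B fails to dominate A at Center (-6<0).
C fails to dominate A at Left (-8=-8).
D fails to dominate A at Center (-8<0).
No single strategy dominates all the others.

none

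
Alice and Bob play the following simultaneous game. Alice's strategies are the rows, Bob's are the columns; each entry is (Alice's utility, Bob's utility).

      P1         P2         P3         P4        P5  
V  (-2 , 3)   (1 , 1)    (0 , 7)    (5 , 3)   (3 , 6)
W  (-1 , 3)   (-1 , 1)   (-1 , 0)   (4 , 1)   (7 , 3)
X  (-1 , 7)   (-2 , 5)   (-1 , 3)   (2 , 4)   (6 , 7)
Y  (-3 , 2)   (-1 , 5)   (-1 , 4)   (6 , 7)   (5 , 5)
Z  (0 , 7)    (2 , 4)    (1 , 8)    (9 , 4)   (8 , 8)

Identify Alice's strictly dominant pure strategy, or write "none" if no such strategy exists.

Z

Z vs V: P1: 0>-2, P2: 2>1, P3: 1>0, P4: 9>5, P5: 8>3.
Z vs W: P1: 0>-1, P2: 2>-1, P3: 1>-1, P4: 9>4, P5: 8>7.
Z vs X: P1: 0>-1, P2: 2>-2, P3: 1>-1, P4: 9>2, P5: 8>6.
Z vs Y: P1: 0>-3, P2: 2>-1, P3: 1>-1, P4: 9>6, P5: 8>5.
Z strictly beats every other strategy against every opponent action, so it is strictly dominant.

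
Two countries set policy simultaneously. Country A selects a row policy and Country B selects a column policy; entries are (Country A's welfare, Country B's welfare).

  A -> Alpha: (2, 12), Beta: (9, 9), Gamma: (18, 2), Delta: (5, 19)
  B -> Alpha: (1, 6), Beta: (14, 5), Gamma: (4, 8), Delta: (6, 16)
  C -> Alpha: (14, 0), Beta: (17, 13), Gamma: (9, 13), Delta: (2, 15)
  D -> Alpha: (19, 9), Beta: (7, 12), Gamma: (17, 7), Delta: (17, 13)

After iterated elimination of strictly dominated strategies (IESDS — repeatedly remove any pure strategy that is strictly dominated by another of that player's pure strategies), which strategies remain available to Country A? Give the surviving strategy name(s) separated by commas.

D

For Country B, Delta strictly dominates Alpha on the remaining rows (A: 19>12, B: 16>6, C: 15>0, D: 13>9); eliminate Alpha.
Column Beta is eliminated: Delta beats it against every remaining row (A: 19>9, B: 16>5, C: 15>13, D: 13>12).
Country A's strategy B is strictly dominated by D (Gamma: 17>4, Delta: 17>6) and is removed.
For Country A, A strictly dominates C on the remaining columns (Gamma: 18>9, Delta: 5>2); eliminate C.
Column Gamma is eliminated: Delta beats it against every remaining row (A: 19>2, D: 13>7).
For Country A, D strictly dominates A on the remaining columns (Delta: 17>5); eliminate A.
Among the remaining strategies, none is strictly dominated by another pure strategy of the same player, so the elimination stops.
Surviving strategies — Country A: {D}; Country B: {Delta}.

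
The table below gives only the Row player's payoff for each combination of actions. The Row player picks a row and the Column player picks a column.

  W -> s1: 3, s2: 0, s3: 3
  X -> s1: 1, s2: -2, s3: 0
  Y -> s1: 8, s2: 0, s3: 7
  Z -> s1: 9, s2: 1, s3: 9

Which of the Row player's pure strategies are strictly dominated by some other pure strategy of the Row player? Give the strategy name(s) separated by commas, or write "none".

W: dominated, since Z does at least as well everywhere (s1: 9>3, s2: 1>0, s3: 9>3).
X is strictly dominated by W (s1: 3>1, s2: 0>-2, s3: 3>0).
Y is strictly dominated by Z (s1: 9>8, s2: 1>0, s3: 9>7).
Z is not dominated — it holds its own against W at s1 (9>3); X at s1 (9>1); Y at s1 (9>8).

W, X, Y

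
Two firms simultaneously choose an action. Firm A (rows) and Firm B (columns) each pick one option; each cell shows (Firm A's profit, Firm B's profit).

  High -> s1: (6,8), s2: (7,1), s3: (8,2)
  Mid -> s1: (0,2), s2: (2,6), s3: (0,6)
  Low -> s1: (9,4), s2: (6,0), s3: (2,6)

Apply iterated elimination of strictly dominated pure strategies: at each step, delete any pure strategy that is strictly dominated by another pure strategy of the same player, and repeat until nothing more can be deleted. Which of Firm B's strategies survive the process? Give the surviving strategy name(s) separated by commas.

For Firm A, High strictly dominates Mid on the remaining columns (s1: 6>0, s2: 7>2, s3: 8>0); eliminate Mid.
Column s2 is eliminated: s1 beats it against every remaining row (High: 8>1, Low: 4>0).
Among the remaining strategies, none is strictly dominated by another pure strategy of the same player, so the elimination stops.
Surviving strategies — Firm A: {High, Low}; Firm B: {s1, s3}.

s1, s3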